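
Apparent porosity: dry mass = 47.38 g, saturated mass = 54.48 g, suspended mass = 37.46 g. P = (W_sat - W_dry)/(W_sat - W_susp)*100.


P = (54.48 - 47.38) / (54.48 - 37.46) * 100 = 7.1 / 17.02 * 100 = 41.7%

41.7


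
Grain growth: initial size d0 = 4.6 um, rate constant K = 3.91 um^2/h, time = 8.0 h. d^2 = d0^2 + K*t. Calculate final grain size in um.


d^2 = 4.6^2 + 3.91*8.0 = 52.44
d = sqrt(52.44) = 7.24 um

7.24


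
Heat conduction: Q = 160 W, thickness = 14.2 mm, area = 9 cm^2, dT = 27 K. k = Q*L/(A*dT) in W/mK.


k = 160*14.2/1000/(9/10000*27) = 93.5 W/mK

93.5


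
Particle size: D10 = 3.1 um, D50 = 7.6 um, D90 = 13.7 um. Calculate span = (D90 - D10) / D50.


Span = (13.7 - 3.1) / 7.6 = 10.6 / 7.6 = 1.395

1.395


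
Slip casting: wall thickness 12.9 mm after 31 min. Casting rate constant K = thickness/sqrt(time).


K = 12.9 / sqrt(31) = 12.9 / 5.5678 = 2.317 mm/min^0.5

2.317


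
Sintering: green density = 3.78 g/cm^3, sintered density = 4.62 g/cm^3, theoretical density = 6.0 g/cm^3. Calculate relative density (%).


Relative = 4.62 / 6.0 * 100 = 77.0%

77.0


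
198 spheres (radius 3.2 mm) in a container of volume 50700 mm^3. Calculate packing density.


V_sphere = 4/3*pi*3.2^3 = 137.2583 mm^3
Total V = 198*137.2583 = 27177.1434 mm^3
PD = 27177.1434 / 50700 = 0.536

0.536


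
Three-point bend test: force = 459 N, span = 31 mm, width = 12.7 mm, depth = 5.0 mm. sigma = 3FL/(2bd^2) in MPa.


sigma = 3*459*31/(2*12.7*5.0^2) = 67.2 MPa

67.2


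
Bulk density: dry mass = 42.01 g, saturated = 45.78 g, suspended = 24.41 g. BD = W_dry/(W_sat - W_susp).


BD = 42.01 / (45.78 - 24.41) = 42.01 / 21.37 = 1.966 g/cm^3

1.966


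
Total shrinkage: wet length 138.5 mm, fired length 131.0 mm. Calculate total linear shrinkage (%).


TS = (138.5 - 131.0) / 138.5 * 100 = 5.42%

5.42


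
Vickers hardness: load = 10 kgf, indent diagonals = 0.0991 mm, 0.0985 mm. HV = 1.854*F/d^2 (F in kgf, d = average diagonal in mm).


d_avg = (0.0991+0.0985)/2 = 0.0988 mm
HV = 1.854*10/0.0988^2 = 1899

1899


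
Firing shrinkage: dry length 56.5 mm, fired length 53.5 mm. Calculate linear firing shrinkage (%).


FS = (56.5 - 53.5) / 56.5 * 100 = 5.31%

5.31


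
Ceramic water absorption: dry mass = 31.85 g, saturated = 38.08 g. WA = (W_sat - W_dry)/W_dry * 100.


WA = (38.08 - 31.85) / 31.85 * 100 = 19.56%

19.56


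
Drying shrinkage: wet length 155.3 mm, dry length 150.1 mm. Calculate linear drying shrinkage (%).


DS = (155.3 - 150.1) / 155.3 * 100 = 3.35%

3.35


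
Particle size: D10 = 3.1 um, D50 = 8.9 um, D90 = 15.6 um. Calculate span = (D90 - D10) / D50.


Span = (15.6 - 3.1) / 8.9 = 12.5 / 8.9 = 1.404

1.404


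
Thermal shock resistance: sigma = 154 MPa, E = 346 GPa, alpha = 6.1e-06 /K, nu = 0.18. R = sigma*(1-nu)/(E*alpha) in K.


R = 154*(1-0.18)/(346*1000*6.1e-06) = 60 K

60


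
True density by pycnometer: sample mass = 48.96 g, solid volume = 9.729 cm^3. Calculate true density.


TD = 48.96 / 9.729 = 5.032 g/cm^3

5.032


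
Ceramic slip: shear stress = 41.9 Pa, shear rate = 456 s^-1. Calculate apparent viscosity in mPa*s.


eta = tau/gamma * 1000 = 41.9/456 * 1000 = 91.9 mPa*s

91.9


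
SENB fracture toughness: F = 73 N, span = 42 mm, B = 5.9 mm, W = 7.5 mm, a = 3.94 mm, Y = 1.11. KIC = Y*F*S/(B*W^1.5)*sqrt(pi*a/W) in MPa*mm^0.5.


KIC = 1.11*73*42/(5.9*7.5^1.5)*sqrt(pi*3.94/7.5) = 36.08

36.08


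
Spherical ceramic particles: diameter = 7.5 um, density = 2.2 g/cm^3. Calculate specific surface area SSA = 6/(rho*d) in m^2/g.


SSA = 6 / (2.2 * 7.5) = 0.364 m^2/g

0.364


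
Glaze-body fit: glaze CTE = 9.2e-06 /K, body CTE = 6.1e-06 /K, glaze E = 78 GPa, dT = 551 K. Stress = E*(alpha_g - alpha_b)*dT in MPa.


Stress = 78*1000*(9.2e-06 - 6.1e-06)*551 = 133.2 MPa

133.2


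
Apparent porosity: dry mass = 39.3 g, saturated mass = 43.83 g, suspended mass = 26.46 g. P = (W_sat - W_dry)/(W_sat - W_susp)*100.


P = (43.83 - 39.3) / (43.83 - 26.46) * 100 = 4.53 / 17.37 * 100 = 26.1%

26.1


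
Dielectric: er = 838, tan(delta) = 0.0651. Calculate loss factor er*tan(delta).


Loss = 838 * 0.0651 = 54.554

54.554


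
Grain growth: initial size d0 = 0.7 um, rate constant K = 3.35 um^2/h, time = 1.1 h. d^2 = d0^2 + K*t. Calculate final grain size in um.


d^2 = 0.7^2 + 3.35*1.1 = 4.175
d = sqrt(4.175) = 2.04 um

2.04


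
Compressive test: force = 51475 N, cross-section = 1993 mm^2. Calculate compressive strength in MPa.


CS = 51475 / 1993 = 25.8 MPa

25.8


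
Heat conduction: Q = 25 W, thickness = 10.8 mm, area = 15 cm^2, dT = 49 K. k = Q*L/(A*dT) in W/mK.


k = 25*10.8/1000/(15/10000*49) = 3.67 W/mK

3.67


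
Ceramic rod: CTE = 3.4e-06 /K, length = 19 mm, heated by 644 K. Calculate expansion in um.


dL = 3.4e-06 * 19 * 644 * 1000 = 41.602 um

41.602


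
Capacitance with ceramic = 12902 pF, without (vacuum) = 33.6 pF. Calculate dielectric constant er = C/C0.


er = 12902 / 33.6 = 383.99

383.99


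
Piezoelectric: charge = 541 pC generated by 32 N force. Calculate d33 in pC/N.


d33 = 541 / 32 = 16.9 pC/N

16.9


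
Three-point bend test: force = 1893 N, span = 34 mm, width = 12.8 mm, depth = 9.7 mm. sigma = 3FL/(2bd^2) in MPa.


sigma = 3*1893*34/(2*12.8*9.7^2) = 80.2 MPa

80.2


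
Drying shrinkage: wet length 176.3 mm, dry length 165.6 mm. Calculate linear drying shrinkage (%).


DS = (176.3 - 165.6) / 176.3 * 100 = 6.07%

6.07


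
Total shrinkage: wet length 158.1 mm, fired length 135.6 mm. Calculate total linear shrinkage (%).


TS = (158.1 - 135.6) / 158.1 * 100 = 14.23%

14.23


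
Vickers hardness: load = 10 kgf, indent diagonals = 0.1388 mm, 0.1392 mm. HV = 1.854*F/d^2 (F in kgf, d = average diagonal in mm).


d_avg = (0.1388+0.1392)/2 = 0.139 mm
HV = 1.854*10/0.139^2 = 960

960


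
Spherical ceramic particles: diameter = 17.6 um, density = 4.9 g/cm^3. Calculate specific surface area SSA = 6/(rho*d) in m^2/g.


SSA = 6 / (4.9 * 17.6) = 0.07 m^2/g

0.07


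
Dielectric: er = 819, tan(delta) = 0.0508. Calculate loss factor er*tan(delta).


Loss = 819 * 0.0508 = 41.605

41.605


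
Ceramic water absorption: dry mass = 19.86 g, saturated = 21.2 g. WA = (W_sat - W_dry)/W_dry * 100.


WA = (21.2 - 19.86) / 19.86 * 100 = 6.75%

6.75


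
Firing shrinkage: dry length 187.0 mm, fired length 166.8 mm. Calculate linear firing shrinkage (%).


FS = (187.0 - 166.8) / 187.0 * 100 = 10.8%

10.8


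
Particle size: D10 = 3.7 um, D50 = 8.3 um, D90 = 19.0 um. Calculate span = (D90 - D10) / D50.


Span = (19.0 - 3.7) / 8.3 = 15.3 / 8.3 = 1.843

1.843


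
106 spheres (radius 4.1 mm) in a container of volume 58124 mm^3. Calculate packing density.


V_sphere = 4/3*pi*4.1^3 = 288.6956 mm^3
Total V = 106*288.6956 = 30601.7336 mm^3
PD = 30601.7336 / 58124 = 0.526

0.526


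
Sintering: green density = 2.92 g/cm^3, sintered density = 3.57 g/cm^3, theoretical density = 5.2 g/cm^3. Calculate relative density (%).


Relative = 3.57 / 5.2 * 100 = 68.7%

68.7


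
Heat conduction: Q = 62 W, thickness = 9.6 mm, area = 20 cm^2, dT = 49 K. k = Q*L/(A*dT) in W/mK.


k = 62*9.6/1000/(20/10000*49) = 6.07 W/mK

6.07


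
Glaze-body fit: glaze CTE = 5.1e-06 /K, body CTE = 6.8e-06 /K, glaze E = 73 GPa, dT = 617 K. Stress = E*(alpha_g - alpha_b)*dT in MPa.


Stress = 73*1000*(5.1e-06 - 6.8e-06)*617 = -76.6 MPa

-76.6


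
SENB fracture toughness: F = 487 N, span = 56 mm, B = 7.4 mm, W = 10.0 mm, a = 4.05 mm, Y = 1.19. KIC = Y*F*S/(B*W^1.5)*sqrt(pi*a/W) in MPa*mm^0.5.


KIC = 1.19*487*56/(7.4*10.0^1.5)*sqrt(pi*4.05/10.0) = 156.44

156.44


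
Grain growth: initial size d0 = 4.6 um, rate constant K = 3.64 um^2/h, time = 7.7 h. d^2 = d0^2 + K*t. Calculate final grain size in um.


d^2 = 4.6^2 + 3.64*7.7 = 49.188
d = sqrt(49.188) = 7.01 um

7.01


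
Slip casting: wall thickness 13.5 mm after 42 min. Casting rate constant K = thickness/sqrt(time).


K = 13.5 / sqrt(42) = 13.5 / 6.4807 = 2.083 mm/min^0.5

2.083


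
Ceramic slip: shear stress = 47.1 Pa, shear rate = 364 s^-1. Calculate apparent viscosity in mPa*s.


eta = tau/gamma * 1000 = 47.1/364 * 1000 = 129.4 mPa*s

129.4


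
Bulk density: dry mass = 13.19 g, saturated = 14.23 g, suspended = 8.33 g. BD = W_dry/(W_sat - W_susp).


BD = 13.19 / (14.23 - 8.33) = 13.19 / 5.9 = 2.236 g/cm^3

2.236


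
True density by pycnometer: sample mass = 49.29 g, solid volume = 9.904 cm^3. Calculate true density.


TD = 49.29 / 9.904 = 4.977 g/cm^3

4.977


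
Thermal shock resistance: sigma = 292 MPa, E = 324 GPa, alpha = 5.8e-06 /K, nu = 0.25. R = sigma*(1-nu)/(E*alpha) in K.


R = 292*(1-0.25)/(324*1000*5.8e-06) = 117 K

117


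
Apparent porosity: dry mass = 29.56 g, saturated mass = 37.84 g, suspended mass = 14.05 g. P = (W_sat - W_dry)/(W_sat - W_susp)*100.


P = (37.84 - 29.56) / (37.84 - 14.05) * 100 = 8.28 / 23.79 * 100 = 34.8%

34.8


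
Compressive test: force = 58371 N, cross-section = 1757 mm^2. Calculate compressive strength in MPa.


CS = 58371 / 1757 = 33.2 MPa

33.2


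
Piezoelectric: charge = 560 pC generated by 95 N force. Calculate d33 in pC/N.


d33 = 560 / 95 = 5.9 pC/N

5.9


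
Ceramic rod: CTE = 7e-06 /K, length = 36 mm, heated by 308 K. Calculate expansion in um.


dL = 7e-06 * 36 * 308 * 1000 = 77.616 um

77.616


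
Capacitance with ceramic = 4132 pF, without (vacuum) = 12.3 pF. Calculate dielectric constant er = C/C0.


er = 4132 / 12.3 = 335.93

335.93


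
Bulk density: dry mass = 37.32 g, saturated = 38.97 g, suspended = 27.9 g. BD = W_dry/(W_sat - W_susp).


BD = 37.32 / (38.97 - 27.9) = 37.32 / 11.07 = 3.371 g/cm^3

3.371


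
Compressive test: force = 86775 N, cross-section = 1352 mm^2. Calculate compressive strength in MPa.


CS = 86775 / 1352 = 64.2 MPa

64.2


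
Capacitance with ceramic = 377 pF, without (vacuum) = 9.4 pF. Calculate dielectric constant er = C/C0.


er = 377 / 9.4 = 40.11

40.11


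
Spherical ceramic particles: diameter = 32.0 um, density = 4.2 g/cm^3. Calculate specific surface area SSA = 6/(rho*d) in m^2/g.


SSA = 6 / (4.2 * 32.0) = 0.045 m^2/g

0.045


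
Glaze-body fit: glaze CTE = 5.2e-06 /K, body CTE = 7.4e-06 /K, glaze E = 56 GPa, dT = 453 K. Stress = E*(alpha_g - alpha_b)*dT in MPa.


Stress = 56*1000*(5.2e-06 - 7.4e-06)*453 = -55.8 MPa

-55.8


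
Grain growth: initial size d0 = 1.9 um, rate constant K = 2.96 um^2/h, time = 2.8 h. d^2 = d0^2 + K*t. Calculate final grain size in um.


d^2 = 1.9^2 + 2.96*2.8 = 11.898
d = sqrt(11.898) = 3.45 um

3.45


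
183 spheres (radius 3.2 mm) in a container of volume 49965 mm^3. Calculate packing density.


V_sphere = 4/3*pi*3.2^3 = 137.2583 mm^3
Total V = 183*137.2583 = 25118.2689 mm^3
PD = 25118.2689 / 49965 = 0.503

0.503


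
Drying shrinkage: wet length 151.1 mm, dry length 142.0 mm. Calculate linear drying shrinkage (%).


DS = (151.1 - 142.0) / 151.1 * 100 = 6.02%

6.02


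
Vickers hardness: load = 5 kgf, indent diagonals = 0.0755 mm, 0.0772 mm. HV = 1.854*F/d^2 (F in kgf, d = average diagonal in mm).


d_avg = (0.0755+0.0772)/2 = 0.07635 mm
HV = 1.854*5/0.07635^2 = 1590

1590


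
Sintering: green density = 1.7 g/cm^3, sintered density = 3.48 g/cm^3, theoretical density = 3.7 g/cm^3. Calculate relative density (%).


Relative = 3.48 / 3.7 * 100 = 94.1%

94.1


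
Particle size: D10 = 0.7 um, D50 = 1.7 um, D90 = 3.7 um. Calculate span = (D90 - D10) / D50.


Span = (3.7 - 0.7) / 1.7 = 3.0 / 1.7 = 1.765

1.765


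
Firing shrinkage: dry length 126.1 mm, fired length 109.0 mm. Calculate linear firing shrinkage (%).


FS = (126.1 - 109.0) / 126.1 * 100 = 13.56%

13.56


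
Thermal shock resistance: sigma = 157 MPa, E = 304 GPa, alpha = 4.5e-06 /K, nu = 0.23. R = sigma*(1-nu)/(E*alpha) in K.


R = 157*(1-0.23)/(304*1000*4.5e-06) = 88 K

88


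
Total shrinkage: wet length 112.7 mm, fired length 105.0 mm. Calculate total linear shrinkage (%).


TS = (112.7 - 105.0) / 112.7 * 100 = 6.83%

6.83


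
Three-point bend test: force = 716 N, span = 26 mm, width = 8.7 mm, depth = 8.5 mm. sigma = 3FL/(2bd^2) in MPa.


sigma = 3*716*26/(2*8.7*8.5^2) = 44.4 MPa

44.4


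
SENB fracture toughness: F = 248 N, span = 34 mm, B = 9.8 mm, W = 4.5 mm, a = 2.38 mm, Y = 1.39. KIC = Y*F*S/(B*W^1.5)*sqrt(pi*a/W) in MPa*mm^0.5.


KIC = 1.39*248*34/(9.8*4.5^1.5)*sqrt(pi*2.38/4.5) = 161.49

161.49


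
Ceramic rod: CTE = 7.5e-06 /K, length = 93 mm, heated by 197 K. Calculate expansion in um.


dL = 7.5e-06 * 93 * 197 * 1000 = 137.408 um

137.408


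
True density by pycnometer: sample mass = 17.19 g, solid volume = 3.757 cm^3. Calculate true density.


TD = 17.19 / 3.757 = 4.575 g/cm^3

4.575


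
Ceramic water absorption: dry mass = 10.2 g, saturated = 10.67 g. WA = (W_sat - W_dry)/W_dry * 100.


WA = (10.67 - 10.2) / 10.2 * 100 = 4.61%

4.61


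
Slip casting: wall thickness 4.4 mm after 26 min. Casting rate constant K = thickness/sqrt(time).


K = 4.4 / sqrt(26) = 4.4 / 5.099 = 0.863 mm/min^0.5

0.863


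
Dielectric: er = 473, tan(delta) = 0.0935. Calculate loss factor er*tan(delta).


Loss = 473 * 0.0935 = 44.226

44.226


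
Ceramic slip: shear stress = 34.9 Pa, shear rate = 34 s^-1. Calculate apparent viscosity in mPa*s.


eta = tau/gamma * 1000 = 34.9/34 * 1000 = 1026.5 mPa*s

1026.5


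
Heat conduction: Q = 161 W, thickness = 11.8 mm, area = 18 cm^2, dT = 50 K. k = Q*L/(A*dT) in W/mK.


k = 161*11.8/1000/(18/10000*50) = 21.11 W/mK

21.11


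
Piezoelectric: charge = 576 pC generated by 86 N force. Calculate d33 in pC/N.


d33 = 576 / 86 = 6.7 pC/N

6.7


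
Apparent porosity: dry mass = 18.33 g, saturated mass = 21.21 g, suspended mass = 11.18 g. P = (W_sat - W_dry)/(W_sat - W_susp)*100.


P = (21.21 - 18.33) / (21.21 - 11.18) * 100 = 2.88 / 10.03 * 100 = 28.7%

28.7


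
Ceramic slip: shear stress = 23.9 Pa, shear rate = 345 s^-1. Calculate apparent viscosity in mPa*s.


eta = tau/gamma * 1000 = 23.9/345 * 1000 = 69.3 mPa*s

69.3


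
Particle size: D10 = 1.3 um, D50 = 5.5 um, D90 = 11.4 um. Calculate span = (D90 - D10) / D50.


Span = (11.4 - 1.3) / 5.5 = 10.1 / 5.5 = 1.836

1.836


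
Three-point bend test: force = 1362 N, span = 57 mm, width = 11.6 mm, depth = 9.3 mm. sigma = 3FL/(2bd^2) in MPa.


sigma = 3*1362*57/(2*11.6*9.3^2) = 116.1 MPa

116.1


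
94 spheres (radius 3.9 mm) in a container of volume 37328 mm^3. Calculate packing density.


V_sphere = 4/3*pi*3.9^3 = 248.4748 mm^3
Total V = 94*248.4748 = 23356.6312 mm^3
PD = 23356.6312 / 37328 = 0.626

0.626


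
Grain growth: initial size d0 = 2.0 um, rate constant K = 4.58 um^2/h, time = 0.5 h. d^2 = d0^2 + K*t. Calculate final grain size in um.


d^2 = 2.0^2 + 4.58*0.5 = 6.29
d = sqrt(6.29) = 2.51 um

2.51


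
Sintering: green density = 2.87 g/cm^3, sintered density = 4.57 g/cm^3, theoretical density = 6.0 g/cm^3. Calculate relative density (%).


Relative = 4.57 / 6.0 * 100 = 76.2%

76.2


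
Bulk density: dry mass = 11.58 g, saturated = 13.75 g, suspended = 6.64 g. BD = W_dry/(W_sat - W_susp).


BD = 11.58 / (13.75 - 6.64) = 11.58 / 7.11 = 1.629 g/cm^3

1.629


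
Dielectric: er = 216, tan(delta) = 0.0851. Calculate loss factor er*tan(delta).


Loss = 216 * 0.0851 = 18.382

18.382


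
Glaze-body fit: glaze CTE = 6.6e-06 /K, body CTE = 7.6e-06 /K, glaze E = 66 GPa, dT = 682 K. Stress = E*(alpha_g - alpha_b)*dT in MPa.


Stress = 66*1000*(6.6e-06 - 7.6e-06)*682 = -45.0 MPa

-45.0


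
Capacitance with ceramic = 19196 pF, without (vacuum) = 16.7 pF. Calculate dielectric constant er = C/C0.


er = 19196 / 16.7 = 1149.46

1149.46


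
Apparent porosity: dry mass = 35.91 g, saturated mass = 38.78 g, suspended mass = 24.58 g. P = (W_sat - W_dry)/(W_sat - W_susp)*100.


P = (38.78 - 35.91) / (38.78 - 24.58) * 100 = 2.87 / 14.2 * 100 = 20.2%

20.2


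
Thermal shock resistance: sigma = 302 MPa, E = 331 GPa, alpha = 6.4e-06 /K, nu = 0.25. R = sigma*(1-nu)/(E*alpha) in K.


R = 302*(1-0.25)/(331*1000*6.4e-06) = 107 K

107


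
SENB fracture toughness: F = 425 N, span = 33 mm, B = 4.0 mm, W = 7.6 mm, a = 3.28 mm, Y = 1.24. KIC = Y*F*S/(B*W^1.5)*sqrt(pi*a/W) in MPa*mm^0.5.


KIC = 1.24*425*33/(4.0*7.6^1.5)*sqrt(pi*3.28/7.6) = 241.63

241.63


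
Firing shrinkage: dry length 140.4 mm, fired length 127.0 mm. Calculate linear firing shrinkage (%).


FS = (140.4 - 127.0) / 140.4 * 100 = 9.54%

9.54


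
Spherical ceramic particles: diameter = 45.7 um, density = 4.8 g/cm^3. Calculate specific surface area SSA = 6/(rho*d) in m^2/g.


SSA = 6 / (4.8 * 45.7) = 0.027 m^2/g

0.027


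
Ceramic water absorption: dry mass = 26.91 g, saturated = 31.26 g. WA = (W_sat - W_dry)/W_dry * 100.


WA = (31.26 - 26.91) / 26.91 * 100 = 16.16%

16.16


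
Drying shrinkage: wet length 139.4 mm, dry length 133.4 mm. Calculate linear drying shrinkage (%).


DS = (139.4 - 133.4) / 139.4 * 100 = 4.3%

4.3


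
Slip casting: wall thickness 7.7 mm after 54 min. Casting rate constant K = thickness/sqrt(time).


K = 7.7 / sqrt(54) = 7.7 / 7.3485 = 1.048 mm/min^0.5

1.048


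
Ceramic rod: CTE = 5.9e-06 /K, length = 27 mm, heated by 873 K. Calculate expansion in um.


dL = 5.9e-06 * 27 * 873 * 1000 = 139.069 um

139.069


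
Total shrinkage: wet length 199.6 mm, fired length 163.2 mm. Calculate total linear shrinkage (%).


TS = (199.6 - 163.2) / 199.6 * 100 = 18.24%

18.24


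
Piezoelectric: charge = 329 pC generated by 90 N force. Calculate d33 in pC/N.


d33 = 329 / 90 = 3.7 pC/N

3.7


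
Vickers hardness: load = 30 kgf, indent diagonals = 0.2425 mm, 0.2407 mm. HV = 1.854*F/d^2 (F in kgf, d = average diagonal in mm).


d_avg = (0.2425+0.2407)/2 = 0.2416 mm
HV = 1.854*30/0.2416^2 = 953

953


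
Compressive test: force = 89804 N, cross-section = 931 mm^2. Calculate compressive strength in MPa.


CS = 89804 / 931 = 96.5 MPa

96.5


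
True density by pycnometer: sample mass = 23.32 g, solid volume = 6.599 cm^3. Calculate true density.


TD = 23.32 / 6.599 = 3.534 g/cm^3

3.534


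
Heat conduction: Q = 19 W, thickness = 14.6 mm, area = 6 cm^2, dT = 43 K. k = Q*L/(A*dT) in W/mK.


k = 19*14.6/1000/(6/10000*43) = 10.75 W/mK

10.75


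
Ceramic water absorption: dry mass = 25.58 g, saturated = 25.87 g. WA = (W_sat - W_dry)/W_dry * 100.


WA = (25.87 - 25.58) / 25.58 * 100 = 1.13%

1.13


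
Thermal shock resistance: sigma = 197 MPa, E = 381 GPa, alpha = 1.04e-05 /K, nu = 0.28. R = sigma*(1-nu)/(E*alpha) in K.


R = 197*(1-0.28)/(381*1000*1.04e-05) = 36 K

36


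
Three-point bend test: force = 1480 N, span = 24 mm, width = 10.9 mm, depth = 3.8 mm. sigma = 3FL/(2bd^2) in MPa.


sigma = 3*1480*24/(2*10.9*3.8^2) = 338.5 MPa

338.5


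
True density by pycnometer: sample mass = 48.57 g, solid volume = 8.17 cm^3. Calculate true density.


TD = 48.57 / 8.17 = 5.945 g/cm^3

5.945


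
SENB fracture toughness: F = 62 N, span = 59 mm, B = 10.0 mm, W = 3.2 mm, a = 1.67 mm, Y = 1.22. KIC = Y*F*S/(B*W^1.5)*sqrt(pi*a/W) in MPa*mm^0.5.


KIC = 1.22*62*59/(10.0*3.2^1.5)*sqrt(pi*1.67/3.2) = 99.82

99.82


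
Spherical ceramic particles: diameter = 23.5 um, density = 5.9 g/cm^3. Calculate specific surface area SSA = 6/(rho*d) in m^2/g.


SSA = 6 / (5.9 * 23.5) = 0.043 m^2/g

0.043


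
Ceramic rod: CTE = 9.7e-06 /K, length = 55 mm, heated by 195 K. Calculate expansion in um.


dL = 9.7e-06 * 55 * 195 * 1000 = 104.033 um

104.033


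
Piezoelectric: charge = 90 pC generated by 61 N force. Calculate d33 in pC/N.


d33 = 90 / 61 = 1.5 pC/N

1.5


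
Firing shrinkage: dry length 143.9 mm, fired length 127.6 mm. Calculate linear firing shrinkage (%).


FS = (143.9 - 127.6) / 143.9 * 100 = 11.33%

11.33


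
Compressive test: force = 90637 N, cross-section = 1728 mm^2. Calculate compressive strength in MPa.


CS = 90637 / 1728 = 52.5 MPa

52.5


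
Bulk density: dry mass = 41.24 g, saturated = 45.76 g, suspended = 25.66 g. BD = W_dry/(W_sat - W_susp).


BD = 41.24 / (45.76 - 25.66) = 41.24 / 20.1 = 2.052 g/cm^3

2.052


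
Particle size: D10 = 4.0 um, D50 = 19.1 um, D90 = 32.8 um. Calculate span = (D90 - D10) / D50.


Span = (32.8 - 4.0) / 19.1 = 28.8 / 19.1 = 1.508

1.508


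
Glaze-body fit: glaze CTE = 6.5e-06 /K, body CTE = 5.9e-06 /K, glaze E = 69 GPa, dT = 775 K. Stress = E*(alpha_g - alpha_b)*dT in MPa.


Stress = 69*1000*(6.5e-06 - 5.9e-06)*775 = 32.1 MPa

32.1


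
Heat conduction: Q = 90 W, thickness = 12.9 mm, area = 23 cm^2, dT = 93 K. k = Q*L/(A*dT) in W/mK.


k = 90*12.9/1000/(23/10000*93) = 5.43 W/mK

5.43


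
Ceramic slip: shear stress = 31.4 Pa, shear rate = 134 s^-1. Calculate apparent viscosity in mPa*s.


eta = tau/gamma * 1000 = 31.4/134 * 1000 = 234.3 mPa*s

234.3


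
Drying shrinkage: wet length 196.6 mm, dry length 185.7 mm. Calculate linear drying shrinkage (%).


DS = (196.6 - 185.7) / 196.6 * 100 = 5.54%

5.54


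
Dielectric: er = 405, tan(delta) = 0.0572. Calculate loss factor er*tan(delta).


Loss = 405 * 0.0572 = 23.166

23.166


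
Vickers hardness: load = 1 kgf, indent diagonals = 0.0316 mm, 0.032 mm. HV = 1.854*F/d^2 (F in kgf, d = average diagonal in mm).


d_avg = (0.0316+0.032)/2 = 0.0318 mm
HV = 1.854*1/0.0318^2 = 1833

1833


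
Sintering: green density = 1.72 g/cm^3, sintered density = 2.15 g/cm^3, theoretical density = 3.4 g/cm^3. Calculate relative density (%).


Relative = 2.15 / 3.4 * 100 = 63.2%

63.2


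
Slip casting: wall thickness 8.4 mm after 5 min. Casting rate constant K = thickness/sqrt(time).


K = 8.4 / sqrt(5) = 8.4 / 2.2361 = 3.757 mm/min^0.5

3.757


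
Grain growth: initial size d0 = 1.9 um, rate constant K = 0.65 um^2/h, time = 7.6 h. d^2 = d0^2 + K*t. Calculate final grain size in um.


d^2 = 1.9^2 + 0.65*7.6 = 8.55
d = sqrt(8.55) = 2.92 um

2.92


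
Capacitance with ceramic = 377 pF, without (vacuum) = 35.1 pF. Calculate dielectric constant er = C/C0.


er = 377 / 35.1 = 10.74

10.74


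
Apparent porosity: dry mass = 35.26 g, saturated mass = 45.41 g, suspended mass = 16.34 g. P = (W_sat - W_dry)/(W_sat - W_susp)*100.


P = (45.41 - 35.26) / (45.41 - 16.34) * 100 = 10.15 / 29.07 * 100 = 34.9%

34.9


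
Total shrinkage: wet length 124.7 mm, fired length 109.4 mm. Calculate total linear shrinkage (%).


TS = (124.7 - 109.4) / 124.7 * 100 = 12.27%

12.27


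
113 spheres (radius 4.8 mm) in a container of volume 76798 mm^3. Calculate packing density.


V_sphere = 4/3*pi*4.8^3 = 463.2467 mm^3
Total V = 113*463.2467 = 52346.8771 mm^3
PD = 52346.8771 / 76798 = 0.682

0.682


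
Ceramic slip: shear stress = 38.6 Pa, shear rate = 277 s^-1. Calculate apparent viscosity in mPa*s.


eta = tau/gamma * 1000 = 38.6/277 * 1000 = 139.4 mPa*s

139.4


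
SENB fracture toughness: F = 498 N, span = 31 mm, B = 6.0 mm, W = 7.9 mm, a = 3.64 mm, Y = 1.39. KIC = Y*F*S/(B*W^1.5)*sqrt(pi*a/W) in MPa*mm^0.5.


KIC = 1.39*498*31/(6.0*7.9^1.5)*sqrt(pi*3.64/7.9) = 193.79

193.79


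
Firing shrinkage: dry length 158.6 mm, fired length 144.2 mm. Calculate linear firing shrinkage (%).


FS = (158.6 - 144.2) / 158.6 * 100 = 9.08%

9.08


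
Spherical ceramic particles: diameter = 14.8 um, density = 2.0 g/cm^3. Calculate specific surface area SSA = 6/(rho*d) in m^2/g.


SSA = 6 / (2.0 * 14.8) = 0.203 m^2/g

0.203


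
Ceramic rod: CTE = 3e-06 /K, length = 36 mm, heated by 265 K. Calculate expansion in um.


dL = 3e-06 * 36 * 265 * 1000 = 28.62 um

28.62


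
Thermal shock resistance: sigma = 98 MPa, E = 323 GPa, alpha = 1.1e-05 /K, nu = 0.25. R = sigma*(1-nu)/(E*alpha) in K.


R = 98*(1-0.25)/(323*1000*1.1e-05) = 21 K

21


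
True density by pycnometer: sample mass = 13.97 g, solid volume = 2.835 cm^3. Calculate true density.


TD = 13.97 / 2.835 = 4.928 g/cm^3

4.928


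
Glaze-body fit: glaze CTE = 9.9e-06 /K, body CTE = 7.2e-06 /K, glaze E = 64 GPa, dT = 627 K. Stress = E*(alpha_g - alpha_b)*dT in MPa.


Stress = 64*1000*(9.9e-06 - 7.2e-06)*627 = 108.3 MPa

108.3


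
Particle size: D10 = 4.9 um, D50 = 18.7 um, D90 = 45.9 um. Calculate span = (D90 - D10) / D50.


Span = (45.9 - 4.9) / 18.7 = 41.0 / 18.7 = 2.193

2.193


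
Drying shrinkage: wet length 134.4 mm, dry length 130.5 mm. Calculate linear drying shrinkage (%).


DS = (134.4 - 130.5) / 134.4 * 100 = 2.9%

2.9


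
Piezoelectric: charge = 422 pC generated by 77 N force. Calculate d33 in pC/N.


d33 = 422 / 77 = 5.5 pC/N

5.5


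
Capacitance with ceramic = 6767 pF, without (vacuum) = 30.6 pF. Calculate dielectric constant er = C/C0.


er = 6767 / 30.6 = 221.14

221.14


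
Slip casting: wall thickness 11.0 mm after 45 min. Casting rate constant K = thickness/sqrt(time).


K = 11.0 / sqrt(45) = 11.0 / 6.7082 = 1.64 mm/min^0.5

1.64


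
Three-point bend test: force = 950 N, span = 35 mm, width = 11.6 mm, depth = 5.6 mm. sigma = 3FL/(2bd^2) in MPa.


sigma = 3*950*35/(2*11.6*5.6^2) = 137.1 MPa

137.1


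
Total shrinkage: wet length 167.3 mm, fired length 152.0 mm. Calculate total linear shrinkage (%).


TS = (167.3 - 152.0) / 167.3 * 100 = 9.15%

9.15


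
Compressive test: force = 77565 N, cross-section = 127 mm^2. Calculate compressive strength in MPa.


CS = 77565 / 127 = 610.7 MPa

610.7


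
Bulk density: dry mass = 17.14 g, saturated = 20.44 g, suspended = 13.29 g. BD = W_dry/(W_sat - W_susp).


BD = 17.14 / (20.44 - 13.29) = 17.14 / 7.15 = 2.397 g/cm^3

2.397


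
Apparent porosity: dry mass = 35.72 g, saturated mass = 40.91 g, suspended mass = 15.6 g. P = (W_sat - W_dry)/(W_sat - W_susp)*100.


P = (40.91 - 35.72) / (40.91 - 15.6) * 100 = 5.19 / 25.31 * 100 = 20.5%

20.5


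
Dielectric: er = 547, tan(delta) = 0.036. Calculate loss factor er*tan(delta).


Loss = 547 * 0.036 = 19.692

19.692


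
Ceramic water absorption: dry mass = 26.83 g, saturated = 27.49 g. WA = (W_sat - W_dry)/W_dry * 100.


WA = (27.49 - 26.83) / 26.83 * 100 = 2.46%

2.46


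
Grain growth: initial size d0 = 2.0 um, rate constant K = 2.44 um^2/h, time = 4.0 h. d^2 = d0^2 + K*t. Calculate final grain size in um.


d^2 = 2.0^2 + 2.44*4.0 = 13.76
d = sqrt(13.76) = 3.71 um

3.71


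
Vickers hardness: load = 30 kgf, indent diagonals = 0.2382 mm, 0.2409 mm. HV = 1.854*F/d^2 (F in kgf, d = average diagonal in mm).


d_avg = (0.2382+0.2409)/2 = 0.23955 mm
HV = 1.854*30/0.23955^2 = 969

969


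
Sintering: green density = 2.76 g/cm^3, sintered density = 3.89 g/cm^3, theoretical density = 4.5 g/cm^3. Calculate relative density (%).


Relative = 3.89 / 4.5 * 100 = 86.4%

86.4


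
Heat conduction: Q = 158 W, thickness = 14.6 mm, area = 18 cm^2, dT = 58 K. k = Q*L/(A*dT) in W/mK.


k = 158*14.6/1000/(18/10000*58) = 22.1 W/mK

22.1


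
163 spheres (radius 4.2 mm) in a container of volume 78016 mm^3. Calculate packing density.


V_sphere = 4/3*pi*4.2^3 = 310.3391 mm^3
Total V = 163*310.3391 = 50585.2733 mm^3
PD = 50585.2733 / 78016 = 0.648

0.648


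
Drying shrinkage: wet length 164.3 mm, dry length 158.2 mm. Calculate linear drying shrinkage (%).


DS = (164.3 - 158.2) / 164.3 * 100 = 3.71%

3.71


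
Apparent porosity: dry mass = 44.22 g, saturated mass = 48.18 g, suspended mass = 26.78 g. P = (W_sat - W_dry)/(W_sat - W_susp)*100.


P = (48.18 - 44.22) / (48.18 - 26.78) * 100 = 3.96 / 21.4 * 100 = 18.5%

18.5


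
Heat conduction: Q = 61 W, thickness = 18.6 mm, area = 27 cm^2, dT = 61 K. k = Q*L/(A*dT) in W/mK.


k = 61*18.6/1000/(27/10000*61) = 6.89 W/mK

6.89


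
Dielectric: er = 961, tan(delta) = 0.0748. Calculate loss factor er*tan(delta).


Loss = 961 * 0.0748 = 71.883

71.883


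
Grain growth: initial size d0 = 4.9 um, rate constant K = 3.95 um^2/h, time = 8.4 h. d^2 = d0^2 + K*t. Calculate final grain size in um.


d^2 = 4.9^2 + 3.95*8.4 = 57.19
d = sqrt(57.19) = 7.56 um

7.56


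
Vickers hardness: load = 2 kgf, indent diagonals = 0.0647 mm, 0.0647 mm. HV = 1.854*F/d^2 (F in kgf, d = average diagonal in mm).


d_avg = (0.0647+0.0647)/2 = 0.0647 mm
HV = 1.854*2/0.0647^2 = 886

886


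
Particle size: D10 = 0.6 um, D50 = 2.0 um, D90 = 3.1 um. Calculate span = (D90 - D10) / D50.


Span = (3.1 - 0.6) / 2.0 = 2.5 / 2.0 = 1.25

1.25


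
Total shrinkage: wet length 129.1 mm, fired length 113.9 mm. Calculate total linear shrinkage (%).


TS = (129.1 - 113.9) / 129.1 * 100 = 11.77%

11.77


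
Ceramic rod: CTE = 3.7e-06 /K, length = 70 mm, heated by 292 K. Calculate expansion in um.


dL = 3.7e-06 * 70 * 292 * 1000 = 75.628 um

75.628


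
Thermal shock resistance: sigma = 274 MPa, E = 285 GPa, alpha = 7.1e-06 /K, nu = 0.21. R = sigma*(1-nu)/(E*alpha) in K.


R = 274*(1-0.21)/(285*1000*7.1e-06) = 107 K

107


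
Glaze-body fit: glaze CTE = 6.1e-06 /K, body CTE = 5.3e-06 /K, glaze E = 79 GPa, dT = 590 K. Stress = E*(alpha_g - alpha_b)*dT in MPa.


Stress = 79*1000*(6.1e-06 - 5.3e-06)*590 = 37.3 MPa

37.3


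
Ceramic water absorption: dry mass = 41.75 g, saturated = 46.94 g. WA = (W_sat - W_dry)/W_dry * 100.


WA = (46.94 - 41.75) / 41.75 * 100 = 12.43%

12.43


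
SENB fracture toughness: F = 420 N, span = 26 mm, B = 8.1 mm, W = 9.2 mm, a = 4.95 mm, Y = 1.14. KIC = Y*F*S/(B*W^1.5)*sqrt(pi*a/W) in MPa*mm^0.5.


KIC = 1.14*420*26/(8.1*9.2^1.5)*sqrt(pi*4.95/9.2) = 71.61

71.61


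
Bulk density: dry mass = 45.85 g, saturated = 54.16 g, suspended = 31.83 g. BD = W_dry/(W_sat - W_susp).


BD = 45.85 / (54.16 - 31.83) = 45.85 / 22.33 = 2.053 g/cm^3

2.053


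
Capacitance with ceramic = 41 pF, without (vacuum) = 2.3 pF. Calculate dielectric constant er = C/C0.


er = 41 / 2.3 = 17.83

17.83


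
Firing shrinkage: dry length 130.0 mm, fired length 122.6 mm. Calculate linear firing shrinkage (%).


FS = (130.0 - 122.6) / 130.0 * 100 = 5.69%

5.69


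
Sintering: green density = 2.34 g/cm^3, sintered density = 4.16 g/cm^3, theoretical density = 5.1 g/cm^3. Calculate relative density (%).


Relative = 4.16 / 5.1 * 100 = 81.6%

81.6


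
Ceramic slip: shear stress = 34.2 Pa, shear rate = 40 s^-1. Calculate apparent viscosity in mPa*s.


eta = tau/gamma * 1000 = 34.2/40 * 1000 = 855.0 mPa*s

855.0


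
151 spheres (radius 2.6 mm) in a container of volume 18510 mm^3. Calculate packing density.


V_sphere = 4/3*pi*2.6^3 = 73.6222 mm^3
Total V = 151*73.6222 = 11116.9522 mm^3
PD = 11116.9522 / 18510 = 0.601

0.601


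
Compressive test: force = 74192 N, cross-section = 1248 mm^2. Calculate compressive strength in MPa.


CS = 74192 / 1248 = 59.4 MPa

59.4


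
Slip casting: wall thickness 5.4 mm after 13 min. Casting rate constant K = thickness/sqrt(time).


K = 5.4 / sqrt(13) = 5.4 / 3.6056 = 1.498 mm/min^0.5

1.498


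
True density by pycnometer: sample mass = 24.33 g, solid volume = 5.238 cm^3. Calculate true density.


TD = 24.33 / 5.238 = 4.645 g/cm^3

4.645


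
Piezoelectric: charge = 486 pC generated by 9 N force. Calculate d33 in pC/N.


d33 = 486 / 9 = 54.0 pC/N

54.0


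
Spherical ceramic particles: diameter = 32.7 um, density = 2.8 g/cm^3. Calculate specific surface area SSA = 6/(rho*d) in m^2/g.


SSA = 6 / (2.8 * 32.7) = 0.066 m^2/g

0.066


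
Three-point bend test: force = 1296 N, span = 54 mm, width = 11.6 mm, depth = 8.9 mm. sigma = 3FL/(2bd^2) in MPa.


sigma = 3*1296*54/(2*11.6*8.9^2) = 114.2 MPa

114.2


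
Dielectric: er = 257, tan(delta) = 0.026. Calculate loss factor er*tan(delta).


Loss = 257 * 0.026 = 6.682

6.682


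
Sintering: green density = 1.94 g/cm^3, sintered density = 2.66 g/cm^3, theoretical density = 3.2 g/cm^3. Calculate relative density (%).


Relative = 2.66 / 3.2 * 100 = 83.1%

83.1


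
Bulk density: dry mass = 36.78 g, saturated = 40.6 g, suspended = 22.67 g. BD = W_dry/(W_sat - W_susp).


BD = 36.78 / (40.6 - 22.67) = 36.78 / 17.93 = 2.051 g/cm^3

2.051


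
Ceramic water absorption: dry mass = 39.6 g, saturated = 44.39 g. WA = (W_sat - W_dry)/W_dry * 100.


WA = (44.39 - 39.6) / 39.6 * 100 = 12.1%

12.1


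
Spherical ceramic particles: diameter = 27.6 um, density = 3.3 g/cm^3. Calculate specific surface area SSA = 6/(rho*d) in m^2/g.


SSA = 6 / (3.3 * 27.6) = 0.066 m^2/g

0.066


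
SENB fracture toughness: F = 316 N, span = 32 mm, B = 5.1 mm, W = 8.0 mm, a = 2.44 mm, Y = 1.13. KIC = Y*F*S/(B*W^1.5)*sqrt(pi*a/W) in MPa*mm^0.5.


KIC = 1.13*316*32/(5.1*8.0^1.5)*sqrt(pi*2.44/8.0) = 96.92

96.92


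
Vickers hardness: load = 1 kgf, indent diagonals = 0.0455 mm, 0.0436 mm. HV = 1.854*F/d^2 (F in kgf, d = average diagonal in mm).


d_avg = (0.0455+0.0436)/2 = 0.04455 mm
HV = 1.854*1/0.04455^2 = 934

934


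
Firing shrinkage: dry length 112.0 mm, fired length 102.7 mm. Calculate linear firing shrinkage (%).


FS = (112.0 - 102.7) / 112.0 * 100 = 8.3%

8.3


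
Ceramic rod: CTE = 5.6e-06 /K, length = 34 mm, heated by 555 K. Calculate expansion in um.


dL = 5.6e-06 * 34 * 555 * 1000 = 105.672 um

105.672


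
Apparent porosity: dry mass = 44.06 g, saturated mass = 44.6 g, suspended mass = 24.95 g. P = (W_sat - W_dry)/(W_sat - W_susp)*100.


P = (44.6 - 44.06) / (44.6 - 24.95) * 100 = 0.54 / 19.65 * 100 = 2.7%

2.7


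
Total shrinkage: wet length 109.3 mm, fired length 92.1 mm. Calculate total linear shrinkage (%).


TS = (109.3 - 92.1) / 109.3 * 100 = 15.74%

15.74


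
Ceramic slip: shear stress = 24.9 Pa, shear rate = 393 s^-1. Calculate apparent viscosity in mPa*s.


eta = tau/gamma * 1000 = 24.9/393 * 1000 = 63.4 mPa*s

63.4


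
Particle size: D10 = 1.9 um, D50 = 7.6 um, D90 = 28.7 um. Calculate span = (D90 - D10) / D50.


Span = (28.7 - 1.9) / 7.6 = 26.8 / 7.6 = 3.526

3.526


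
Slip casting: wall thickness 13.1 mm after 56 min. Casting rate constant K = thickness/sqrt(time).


K = 13.1 / sqrt(56) = 13.1 / 7.4833 = 1.751 mm/min^0.5

1.751


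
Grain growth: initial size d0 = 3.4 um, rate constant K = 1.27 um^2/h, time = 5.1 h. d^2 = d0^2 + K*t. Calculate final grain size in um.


d^2 = 3.4^2 + 1.27*5.1 = 18.037
d = sqrt(18.037) = 4.25 um

4.25


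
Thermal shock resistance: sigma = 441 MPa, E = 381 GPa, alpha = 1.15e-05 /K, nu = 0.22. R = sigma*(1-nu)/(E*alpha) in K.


R = 441*(1-0.22)/(381*1000*1.15e-05) = 79 K

79


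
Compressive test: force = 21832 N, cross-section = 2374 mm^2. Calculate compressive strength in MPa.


CS = 21832 / 2374 = 9.2 MPa

9.2


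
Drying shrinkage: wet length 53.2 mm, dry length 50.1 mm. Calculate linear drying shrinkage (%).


DS = (53.2 - 50.1) / 53.2 * 100 = 5.83%

5.83


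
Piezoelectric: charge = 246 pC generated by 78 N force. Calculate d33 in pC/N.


d33 = 246 / 78 = 3.2 pC/N

3.2


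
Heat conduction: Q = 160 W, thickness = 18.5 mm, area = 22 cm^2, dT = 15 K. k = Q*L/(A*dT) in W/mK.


k = 160*18.5/1000/(22/10000*15) = 89.7 W/mK

89.7


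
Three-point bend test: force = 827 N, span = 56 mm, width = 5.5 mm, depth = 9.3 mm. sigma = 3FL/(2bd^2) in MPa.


sigma = 3*827*56/(2*5.5*9.3^2) = 146.0 MPa

146.0


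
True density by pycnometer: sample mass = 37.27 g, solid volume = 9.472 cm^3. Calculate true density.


TD = 37.27 / 9.472 = 3.935 g/cm^3

3.935


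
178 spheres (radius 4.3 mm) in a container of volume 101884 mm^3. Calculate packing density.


V_sphere = 4/3*pi*4.3^3 = 333.0381 mm^3
Total V = 178*333.0381 = 59280.7818 mm^3
PD = 59280.7818 / 101884 = 0.582

0.582


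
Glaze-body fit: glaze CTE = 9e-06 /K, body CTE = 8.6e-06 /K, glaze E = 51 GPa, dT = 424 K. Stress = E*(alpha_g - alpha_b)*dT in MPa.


Stress = 51*1000*(9e-06 - 8.6e-06)*424 = 8.6 MPa

8.6


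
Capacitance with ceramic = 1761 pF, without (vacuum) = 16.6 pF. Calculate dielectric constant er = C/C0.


er = 1761 / 16.6 = 106.08

106.08


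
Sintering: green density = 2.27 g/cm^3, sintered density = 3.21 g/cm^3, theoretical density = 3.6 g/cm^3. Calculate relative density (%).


Relative = 3.21 / 3.6 * 100 = 89.2%

89.2


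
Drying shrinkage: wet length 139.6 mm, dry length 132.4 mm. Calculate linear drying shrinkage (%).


DS = (139.6 - 132.4) / 139.6 * 100 = 5.16%

5.16


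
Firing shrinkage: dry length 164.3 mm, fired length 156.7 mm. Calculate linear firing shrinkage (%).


FS = (164.3 - 156.7) / 164.3 * 100 = 4.63%

4.63


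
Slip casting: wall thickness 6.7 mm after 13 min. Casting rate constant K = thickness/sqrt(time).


K = 6.7 / sqrt(13) = 6.7 / 3.6056 = 1.858 mm/min^0.5

1.858


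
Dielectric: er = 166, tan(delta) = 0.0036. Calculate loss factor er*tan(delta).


Loss = 166 * 0.0036 = 0.598

0.598


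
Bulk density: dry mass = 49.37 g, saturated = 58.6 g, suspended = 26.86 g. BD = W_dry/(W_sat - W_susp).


BD = 49.37 / (58.6 - 26.86) = 49.37 / 31.74 = 1.555 g/cm^3

1.555


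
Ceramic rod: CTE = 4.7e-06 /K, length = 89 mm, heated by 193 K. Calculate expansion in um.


dL = 4.7e-06 * 89 * 193 * 1000 = 80.732 um

80.732


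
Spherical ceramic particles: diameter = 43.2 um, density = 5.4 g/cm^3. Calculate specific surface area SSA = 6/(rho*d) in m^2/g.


SSA = 6 / (5.4 * 43.2) = 0.026 m^2/g

0.026


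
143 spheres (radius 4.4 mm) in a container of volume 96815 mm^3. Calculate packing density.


V_sphere = 4/3*pi*4.4^3 = 356.8179 mm^3
Total V = 143*356.8179 = 51024.9597 mm^3
PD = 51024.9597 / 96815 = 0.527

0.527


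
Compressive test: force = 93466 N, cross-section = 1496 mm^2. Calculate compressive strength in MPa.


CS = 93466 / 1496 = 62.5 MPa

62.5


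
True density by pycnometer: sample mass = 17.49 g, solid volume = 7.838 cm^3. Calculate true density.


TD = 17.49 / 7.838 = 2.231 g/cm^3

2.231


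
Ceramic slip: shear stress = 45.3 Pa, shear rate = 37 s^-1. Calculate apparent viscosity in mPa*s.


eta = tau/gamma * 1000 = 45.3/37 * 1000 = 1224.3 mPa*s

1224.3


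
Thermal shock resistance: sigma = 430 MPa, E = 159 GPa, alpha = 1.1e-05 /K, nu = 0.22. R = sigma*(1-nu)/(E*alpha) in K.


R = 430*(1-0.22)/(159*1000*1.1e-05) = 192 K

192


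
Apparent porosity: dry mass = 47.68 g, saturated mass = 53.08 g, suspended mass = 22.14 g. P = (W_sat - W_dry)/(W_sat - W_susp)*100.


P = (53.08 - 47.68) / (53.08 - 22.14) * 100 = 5.4 / 30.94 * 100 = 17.5%

17.5


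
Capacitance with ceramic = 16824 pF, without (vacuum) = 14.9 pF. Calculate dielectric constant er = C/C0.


er = 16824 / 14.9 = 1129.13

1129.13


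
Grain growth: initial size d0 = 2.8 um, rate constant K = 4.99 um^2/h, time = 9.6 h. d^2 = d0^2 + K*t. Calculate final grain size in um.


d^2 = 2.8^2 + 4.99*9.6 = 55.744
d = sqrt(55.744) = 7.47 um

7.47


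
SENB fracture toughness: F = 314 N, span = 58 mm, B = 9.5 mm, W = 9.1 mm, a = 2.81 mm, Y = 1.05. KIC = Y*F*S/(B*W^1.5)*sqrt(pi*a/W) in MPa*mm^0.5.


KIC = 1.05*314*58/(9.5*9.1^1.5)*sqrt(pi*2.81/9.1) = 72.22

72.22


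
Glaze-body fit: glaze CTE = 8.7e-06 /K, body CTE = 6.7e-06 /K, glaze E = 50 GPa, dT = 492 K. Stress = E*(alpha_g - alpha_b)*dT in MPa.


Stress = 50*1000*(8.7e-06 - 6.7e-06)*492 = 49.2 MPa

49.2


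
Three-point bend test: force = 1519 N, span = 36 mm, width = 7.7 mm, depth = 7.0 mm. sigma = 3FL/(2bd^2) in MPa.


sigma = 3*1519*36/(2*7.7*7.0^2) = 217.4 MPa

217.4
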